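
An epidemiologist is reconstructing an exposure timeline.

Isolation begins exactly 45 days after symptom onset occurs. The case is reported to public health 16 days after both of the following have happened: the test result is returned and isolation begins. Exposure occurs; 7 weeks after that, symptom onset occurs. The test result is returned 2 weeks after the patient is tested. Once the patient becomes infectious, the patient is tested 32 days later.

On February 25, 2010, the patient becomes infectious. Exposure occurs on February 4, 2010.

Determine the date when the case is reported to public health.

May 25, 2010

The patient becomes infectious: Feb 25, 2010.
The patient is tested: Feb 25, 2010 + 32 days = Mar 29, 2010.
The test result is returned: Mar 29, 2010 + 2 weeks = Apr 12, 2010.
Exposure occurs: Feb 4, 2010.
Symptom onset occurs: Feb 4, 2010 + 7 weeks = Mar 25, 2010.
Isolation begins: Mar 25, 2010 + 45 days = May 9, 2010.
Both prerequisites met — the test result is returned (Apr 12, 2010), isolation begins (May 9, 2010); the later is May 9, 2010.
The case is reported to public health: May 9, 2010 + 16 days = May 25, 2010.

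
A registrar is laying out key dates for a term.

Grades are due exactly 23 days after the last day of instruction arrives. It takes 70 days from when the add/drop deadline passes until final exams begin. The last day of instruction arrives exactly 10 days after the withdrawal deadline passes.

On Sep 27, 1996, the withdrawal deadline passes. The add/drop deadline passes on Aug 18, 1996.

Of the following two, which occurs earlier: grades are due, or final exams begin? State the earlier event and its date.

The withdrawal deadline passes: Sep 27, 1996.
The last day of instruction arrives: Sep 27, 1996 + 10 days = Oct 7, 1996.
Grades are due: Oct 7, 1996 + 23 days = Oct 30, 1996.
The add/drop deadline passes: Aug 18, 1996.
Final exams begin: Aug 18, 1996 + 70 days = Oct 27, 1996.
Comparing: grades are due on Oct 30, 1996 vs final exams begin on Oct 27, 1996. Earlier: final exams begin.

Final exams begin — Oct 27, 1996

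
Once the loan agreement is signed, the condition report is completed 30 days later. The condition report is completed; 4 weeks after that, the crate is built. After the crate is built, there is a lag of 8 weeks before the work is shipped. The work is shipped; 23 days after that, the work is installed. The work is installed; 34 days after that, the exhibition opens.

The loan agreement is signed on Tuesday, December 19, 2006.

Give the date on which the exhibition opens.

The loan agreement is signed: Dec 19, 2006.
The condition report is completed: Dec 19, 2006 + 30 days = Jan 18, 2007.
The crate is built: Jan 18, 2007 + 4 weeks = Feb 15, 2007.
The work is shipped: Feb 15, 2007 + 8 weeks = Apr 12, 2007.
The work is installed: Apr 12, 2007 + 23 days = May 5, 2007.
The exhibition opens: May 5, 2007 + 34 days = Jun 8, 2007.

Friday, June 8, 2007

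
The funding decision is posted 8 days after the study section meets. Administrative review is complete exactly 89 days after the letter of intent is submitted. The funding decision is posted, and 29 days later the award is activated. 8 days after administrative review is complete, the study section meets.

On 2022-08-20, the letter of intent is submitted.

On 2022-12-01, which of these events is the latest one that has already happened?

The letter of intent is submitted: Aug 20, 2022.
Administrative review is complete: Aug 20, 2022 + 89 days = Nov 17, 2022.
The study section meets: Nov 17, 2022 + 8 days = Nov 25, 2022.
The funding decision is posted: Nov 25, 2022 + 8 days = Dec 3, 2022.
The award is activated: Dec 3, 2022 + 29 days = Jan 1, 2023.
Dec 1, 2022 falls between when the study section meets (Nov 25, 2022) and when the funding decision is posted (Dec 3, 2022).

The study section meets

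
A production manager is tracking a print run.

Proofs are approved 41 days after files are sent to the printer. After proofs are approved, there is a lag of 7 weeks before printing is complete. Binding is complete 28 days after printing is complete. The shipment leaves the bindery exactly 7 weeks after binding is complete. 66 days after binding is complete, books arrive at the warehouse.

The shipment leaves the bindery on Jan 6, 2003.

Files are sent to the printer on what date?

The shipment leaves the bindery: Jan 6, 2003.
Binding is complete: Jan 6, 2003 − 7 weeks = Nov 18, 2002.
Printing is complete: Nov 18, 2002 − 28 days = Oct 21, 2002.
Proofs are approved: Oct 21, 2002 − 7 weeks = Sep 2, 2002.
Files are sent to the printer: Sep 2, 2002 − 41 days = Jul 23, 2002.

Jul 23, 2002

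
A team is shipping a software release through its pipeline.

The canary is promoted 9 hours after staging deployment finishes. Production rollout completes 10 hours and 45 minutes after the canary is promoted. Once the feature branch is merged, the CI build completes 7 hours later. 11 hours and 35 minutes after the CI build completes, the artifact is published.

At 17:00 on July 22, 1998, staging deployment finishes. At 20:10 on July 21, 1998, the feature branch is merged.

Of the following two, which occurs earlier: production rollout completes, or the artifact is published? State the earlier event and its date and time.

The artifact is published — 14:45 on July 22, 1998

Staging deployment finishes: 17:00 Jul 22, 1998.
The canary is promoted: 17:00 Jul 22, 1998 + 9h = 02:00 Jul 23, 1998.
Production rollout completes: 02:00 Jul 23, 1998 + 10h45m = 12:45 Jul 23, 1998.
The feature branch is merged: 20:10 Jul 21, 1998.
The CI build completes: 20:10 Jul 21, 1998 + 7h = 03:10 Jul 22, 1998.
The artifact is published: 03:10 Jul 22, 1998 + 11h35m = 14:45 Jul 22, 1998.
Comparing: production rollout completes at 12:45 Jul 23, 1998 vs the artifact is published at 14:45 Jul 22, 1998. Earlier: the artifact is published.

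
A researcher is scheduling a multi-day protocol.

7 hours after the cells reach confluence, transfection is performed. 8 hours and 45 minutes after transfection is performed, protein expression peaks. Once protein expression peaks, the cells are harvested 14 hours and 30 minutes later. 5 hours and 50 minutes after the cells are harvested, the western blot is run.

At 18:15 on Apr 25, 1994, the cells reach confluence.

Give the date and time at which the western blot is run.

The cells reach confluence: 18:15 Apr 25, 1994.
Transfection is performed: 18:15 Apr 25, 1994 + 7h = 01:15 Apr 26, 1994.
Protein expression peaks: 01:15 Apr 26, 1994 + 8h45m = 10:00 Apr 26, 1994.
The cells are harvested: 10:00 Apr 26, 1994 + 14h30m = 00:30 Apr 27, 1994.
The western blot is run: 00:30 Apr 27, 1994 + 5h50m = 06:20 Apr 27, 1994.

06:20 on Apr 27, 1994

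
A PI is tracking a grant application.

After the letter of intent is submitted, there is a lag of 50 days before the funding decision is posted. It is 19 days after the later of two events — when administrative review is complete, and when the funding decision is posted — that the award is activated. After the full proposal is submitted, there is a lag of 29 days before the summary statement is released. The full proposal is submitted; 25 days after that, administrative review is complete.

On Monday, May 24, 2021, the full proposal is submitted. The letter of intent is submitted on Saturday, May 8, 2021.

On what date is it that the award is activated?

The full proposal is submitted: May 24, 2021.
Administrative review is complete: May 24, 2021 + 25 days = Jun 18, 2021.
The letter of intent is submitted: May 8, 2021.
The funding decision is posted: May 8, 2021 + 50 days = Jun 27, 2021.
Both prerequisites met — administrative review is complete (Jun 18, 2021), the funding decision is posted (Jun 27, 2021); the later is Jun 27, 2021.
The award is activated: Jun 27, 2021 + 19 days = Jul 16, 2021.

Friday, July 16, 2021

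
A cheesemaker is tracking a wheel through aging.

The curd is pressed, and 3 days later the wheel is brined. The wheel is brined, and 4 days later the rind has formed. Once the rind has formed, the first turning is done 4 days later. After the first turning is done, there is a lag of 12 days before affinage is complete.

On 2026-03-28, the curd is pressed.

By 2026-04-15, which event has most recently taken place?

The first turning is done

The curd is pressed: Mar 28, 2026.
The wheel is brined: Mar 28, 2026 + 3 days = Mar 31, 2026.
The rind has formed: Mar 31, 2026 + 4 days = Apr 4, 2026.
The first turning is done: Apr 4, 2026 + 4 days = Apr 8, 2026.
Affinage is complete: Apr 8, 2026 + 12 days = Apr 20, 2026.
Apr 15, 2026 falls between when the first turning is done (Apr 8, 2026) and when affinage is complete (Apr 20, 2026).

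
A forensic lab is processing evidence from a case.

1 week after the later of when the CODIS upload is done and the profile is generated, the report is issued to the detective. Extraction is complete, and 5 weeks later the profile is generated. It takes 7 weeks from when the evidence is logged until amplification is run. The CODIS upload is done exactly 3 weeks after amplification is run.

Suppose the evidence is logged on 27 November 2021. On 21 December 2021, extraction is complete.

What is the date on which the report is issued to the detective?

12 February 2022

The evidence is logged: Nov 27, 2021.
Amplification is run: Nov 27, 2021 + 7 weeks = Jan 15, 2022.
The CODIS upload is done: Jan 15, 2022 + 3 weeks = Feb 5, 2022.
Extraction is complete: Dec 21, 2021.
The profile is generated: Dec 21, 2021 + 5 weeks = Jan 25, 2022.
Both prerequisites met — the CODIS upload is done (Feb 5, 2022), the profile is generated (Jan 25, 2022); the later is Feb 5, 2022.
The report is issued to the detective: Feb 5, 2022 + 1 week = Feb 12, 2022.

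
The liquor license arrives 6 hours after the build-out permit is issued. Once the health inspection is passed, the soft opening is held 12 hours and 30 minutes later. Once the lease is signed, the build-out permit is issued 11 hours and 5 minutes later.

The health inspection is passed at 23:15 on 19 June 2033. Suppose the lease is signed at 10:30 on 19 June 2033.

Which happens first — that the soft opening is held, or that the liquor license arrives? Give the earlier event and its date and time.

The liquor license arrives — 03:35 on 20 June 2033

The health inspection is passed: 23:15 Jun 19, 2033.
The soft opening is held: 23:15 Jun 19, 2033 + 12h30m = 11:45 Jun 20, 2033.
The lease is signed: 10:30 Jun 19, 2033.
The build-out permit is issued: 10:30 Jun 19, 2033 + 11h05m = 21:35 Jun 19, 2033.
The liquor license arrives: 21:35 Jun 19, 2033 + 6h = 03:35 Jun 20, 2033.
Comparing: the soft opening is held at 11:45 Jun 20, 2033 vs the liquor license arrives at 03:35 Jun 20, 2033. Earlier: the liquor license arrives.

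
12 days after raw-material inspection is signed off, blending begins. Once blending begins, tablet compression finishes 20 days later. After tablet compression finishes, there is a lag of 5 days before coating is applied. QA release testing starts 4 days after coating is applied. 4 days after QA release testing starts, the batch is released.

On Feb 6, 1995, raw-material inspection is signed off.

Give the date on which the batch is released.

Raw-material inspection is signed off: Feb 6, 1995.
Blending begins: Feb 6, 1995 + 12 days = Feb 18, 1995.
Tablet compression finishes: Feb 18, 1995 + 20 days = Mar 10, 1995.
Coating is applied: Mar 10, 1995 + 5 days = Mar 15, 1995.
QA release testing starts: Mar 15, 1995 + 4 days = Mar 19, 1995.
The batch is released: Mar 19, 1995 + 4 days = Mar 23, 1995.

Mar 23, 1995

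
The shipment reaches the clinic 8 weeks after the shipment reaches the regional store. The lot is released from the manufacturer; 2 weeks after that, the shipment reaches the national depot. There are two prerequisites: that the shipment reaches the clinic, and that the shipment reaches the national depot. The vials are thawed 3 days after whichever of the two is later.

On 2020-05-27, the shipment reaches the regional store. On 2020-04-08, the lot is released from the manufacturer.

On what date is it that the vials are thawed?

The shipment reaches the regional store: May 27, 2020.
The shipment reaches the clinic: May 27, 2020 + 8 weeks = Jul 22, 2020.
The lot is released from the manufacturer: Apr 8, 2020.
The shipment reaches the national depot: Apr 8, 2020 + 2 weeks = Apr 22, 2020.
Both prerequisites met — the shipment reaches the clinic (Jul 22, 2020), the shipment reaches the national depot (Apr 22, 2020); the later is Jul 22, 2020.
The vials are thawed: Jul 22, 2020 + 3 days = Jul 25, 2020.

2020-07-25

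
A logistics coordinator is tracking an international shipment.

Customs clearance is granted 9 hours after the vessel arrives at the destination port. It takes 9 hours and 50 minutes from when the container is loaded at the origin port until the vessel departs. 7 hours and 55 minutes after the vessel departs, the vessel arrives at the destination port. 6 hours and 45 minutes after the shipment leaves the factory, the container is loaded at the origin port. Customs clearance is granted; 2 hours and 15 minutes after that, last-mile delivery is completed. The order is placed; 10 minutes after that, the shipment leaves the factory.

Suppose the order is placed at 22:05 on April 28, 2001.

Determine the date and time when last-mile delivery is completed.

10:00 on April 30, 2001

The order is placed: 22:05 Apr 28, 2001.
The shipment leaves the factory: 22:05 Apr 28, 2001 + 10m = 22:15 Apr 28, 2001.
The container is loaded at the origin port: 22:15 Apr 28, 2001 + 6h45m = 05:00 Apr 29, 2001.
The vessel departs: 05:00 Apr 29, 2001 + 9h50m = 14:50 Apr 29, 2001.
The vessel arrives at the destination port: 14:50 Apr 29, 2001 + 7h55m = 22:45 Apr 29, 2001.
Customs clearance is granted: 22:45 Apr 29, 2001 + 9h = 07:45 Apr 30, 2001.
Last-mile delivery is completed: 07:45 Apr 30, 2001 + 2h15m = 10:00 Apr 30, 2001.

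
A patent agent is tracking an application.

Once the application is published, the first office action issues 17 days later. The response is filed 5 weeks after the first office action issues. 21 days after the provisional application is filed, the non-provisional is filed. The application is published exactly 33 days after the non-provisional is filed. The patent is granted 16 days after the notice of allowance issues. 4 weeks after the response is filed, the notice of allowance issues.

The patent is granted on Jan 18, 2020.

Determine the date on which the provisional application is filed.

Aug 21, 2019

The patent is granted: Jan 18, 2020.
The notice of allowance issues: Jan 18, 2020 − 16 days = Jan 2, 2020.
The response is filed: Jan 2, 2020 − 4 weeks = Dec 5, 2019.
The first office action issues: Dec 5, 2019 − 5 weeks = Oct 31, 2019.
The application is published: Oct 31, 2019 − 17 days = Oct 14, 2019.
The non-provisional is filed: Oct 14, 2019 − 33 days = Sep 11, 2019.
The provisional application is filed: Sep 11, 2019 − 21 days = Aug 21, 2019.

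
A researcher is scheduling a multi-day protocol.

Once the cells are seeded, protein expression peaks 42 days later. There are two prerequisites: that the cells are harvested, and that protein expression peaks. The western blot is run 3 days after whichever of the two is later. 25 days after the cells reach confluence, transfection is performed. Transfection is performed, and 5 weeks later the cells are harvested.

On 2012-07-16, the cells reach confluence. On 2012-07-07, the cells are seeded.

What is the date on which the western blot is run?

The cells reach confluence: Jul 16, 2012.
Transfection is performed: Jul 16, 2012 + 25 days = Aug 10, 2012.
The cells are harvested: Aug 10, 2012 + 5 weeks = Sep 14, 2012.
The cells are seeded: Jul 7, 2012.
Protein expression peaks: Jul 7, 2012 + 42 days = Aug 18, 2012.
Both prerequisites met — the cells are harvested (Sep 14, 2012), protein expression peaks (Aug 18, 2012); the later is Sep 14, 2012.
The western blot is run: Sep 14, 2012 + 3 days = Sep 17, 2012.

2012-09-17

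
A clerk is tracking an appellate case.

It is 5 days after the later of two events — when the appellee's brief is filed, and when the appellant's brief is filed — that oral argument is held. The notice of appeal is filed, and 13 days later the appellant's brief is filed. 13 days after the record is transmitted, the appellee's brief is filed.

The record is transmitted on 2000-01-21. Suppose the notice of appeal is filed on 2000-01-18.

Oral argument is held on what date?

The record is transmitted: Jan 21, 2000.
The appellee's brief is filed: Jan 21, 2000 + 13 days = Feb 3, 2000.
The notice of appeal is filed: Jan 18, 2000.
The appellant's brief is filed: Jan 18, 2000 + 13 days = Jan 31, 2000.
Both prerequisites met — the appellee's brief is filed (Feb 3, 2000), the appellant's brief is filed (Jan 31, 2000); the later is Feb 3, 2000.
Oral argument is held: Feb 3, 2000 + 5 days = Feb 8, 2000.

2000-02-08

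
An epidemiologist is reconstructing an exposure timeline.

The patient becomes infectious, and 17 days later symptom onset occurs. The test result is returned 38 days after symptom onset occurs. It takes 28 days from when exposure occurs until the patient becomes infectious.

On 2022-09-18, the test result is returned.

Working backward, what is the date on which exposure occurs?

2022-06-27

The test result is returned: Sep 18, 2022.
Symptom onset occurs: Sep 18, 2022 − 38 days = Aug 11, 2022.
The patient becomes infectious: Aug 11, 2022 − 17 days = Jul 25, 2022.
Exposure occurs: Jul 25, 2022 − 28 days = Jun 27, 2022.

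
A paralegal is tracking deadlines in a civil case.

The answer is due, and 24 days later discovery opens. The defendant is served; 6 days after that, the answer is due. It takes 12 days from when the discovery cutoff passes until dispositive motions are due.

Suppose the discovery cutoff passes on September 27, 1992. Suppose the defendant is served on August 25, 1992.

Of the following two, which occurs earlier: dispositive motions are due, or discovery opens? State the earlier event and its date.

Discovery opens — September 24, 1992

The discovery cutoff passes: Sep 27, 1992.
Dispositive motions are due: Sep 27, 1992 + 12 days = Oct 9, 1992.
The defendant is served: Aug 25, 1992.
The answer is due: Aug 25, 1992 + 6 days = Aug 31, 1992.
Discovery opens: Aug 31, 1992 + 24 days = Sep 24, 1992.
Comparing: dispositive motions are due on Oct 9, 1992 vs discovery opens on Sep 24, 1992. Earlier: discovery opens.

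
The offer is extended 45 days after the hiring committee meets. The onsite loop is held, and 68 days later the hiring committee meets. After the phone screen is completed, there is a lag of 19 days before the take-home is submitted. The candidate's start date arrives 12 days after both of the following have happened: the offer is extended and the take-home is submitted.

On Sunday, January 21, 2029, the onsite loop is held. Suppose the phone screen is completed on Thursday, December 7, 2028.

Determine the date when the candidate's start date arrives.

Saturday, May 26, 2029

The onsite loop is held: Jan 21, 2029.
The hiring committee meets: Jan 21, 2029 + 68 days = Mar 30, 2029.
The offer is extended: Mar 30, 2029 + 45 days = May 14, 2029.
The phone screen is completed: Dec 7, 2028.
The take-home is submitted: Dec 7, 2028 + 19 days = Dec 26, 2028.
Both prerequisites met — the offer is extended (May 14, 2029), the take-home is submitted (Dec 26, 2028); the later is May 14, 2029.
The candidate's start date arrives: May 14, 2029 + 12 days = May 26, 2029.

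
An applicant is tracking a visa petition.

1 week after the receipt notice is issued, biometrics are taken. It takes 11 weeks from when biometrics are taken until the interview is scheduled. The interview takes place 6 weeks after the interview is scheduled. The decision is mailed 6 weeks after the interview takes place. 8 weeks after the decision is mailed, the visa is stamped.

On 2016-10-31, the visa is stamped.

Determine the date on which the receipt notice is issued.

2016-03-21

The visa is stamped: Oct 31, 2016.
The decision is mailed: Oct 31, 2016 − 8 weeks = Sep 5, 2016.
The interview takes place: Sep 5, 2016 − 6 weeks = Jul 25, 2016.
The interview is scheduled: Jul 25, 2016 − 6 weeks = Jun 13, 2016.
Biometrics are taken: Jun 13, 2016 − 11 weeks = Mar 28, 2016.
The receipt notice is issued: Mar 28, 2016 − 1 week = Mar 21, 2016.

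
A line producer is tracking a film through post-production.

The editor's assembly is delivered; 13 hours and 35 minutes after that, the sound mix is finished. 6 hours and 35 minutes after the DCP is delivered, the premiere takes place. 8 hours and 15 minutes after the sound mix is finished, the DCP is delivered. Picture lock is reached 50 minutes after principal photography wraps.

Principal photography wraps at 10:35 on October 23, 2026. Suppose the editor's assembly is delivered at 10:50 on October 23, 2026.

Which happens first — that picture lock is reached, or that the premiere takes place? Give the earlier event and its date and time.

Picture lock is reached — 11:25 on October 23, 2026

Principal photography wraps: 10:35 Oct 23, 2026.
Picture lock is reached: 10:35 Oct 23, 2026 + 50m = 11:25 Oct 23, 2026.
The editor's assembly is delivered: 10:50 Oct 23, 2026.
The sound mix is finished: 10:50 Oct 23, 2026 + 13h35m = 00:25 Oct 24, 2026.
The DCP is delivered: 00:25 Oct 24, 2026 + 8h15m = 08:40 Oct 24, 2026.
The premiere takes place: 08:40 Oct 24, 2026 + 6h35m = 15:15 Oct 24, 2026.
Comparing: picture lock is reached at 11:25 Oct 23, 2026 vs the premiere takes place at 15:15 Oct 24, 2026. Earlier: picture lock is reached.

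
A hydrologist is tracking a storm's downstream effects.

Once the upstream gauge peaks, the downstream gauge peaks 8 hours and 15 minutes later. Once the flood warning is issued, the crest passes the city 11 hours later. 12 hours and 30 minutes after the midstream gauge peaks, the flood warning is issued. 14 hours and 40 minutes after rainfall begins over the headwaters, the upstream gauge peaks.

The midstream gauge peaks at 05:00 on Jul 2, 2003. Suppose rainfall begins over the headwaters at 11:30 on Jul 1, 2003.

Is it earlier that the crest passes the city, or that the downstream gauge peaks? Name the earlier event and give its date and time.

The downstream gauge peaks — 10:25 on Jul 2, 2003

The midstream gauge peaks: 05:00 Jul 2, 2003.
The flood warning is issued: 05:00 Jul 2, 2003 + 12h30m = 17:30 Jul 2, 2003.
The crest passes the city: 17:30 Jul 2, 2003 + 11h = 04:30 Jul 3, 2003.
Rainfall begins over the headwaters: 11:30 Jul 1, 2003.
The upstream gauge peaks: 11:30 Jul 1, 2003 + 14h40m = 02:10 Jul 2, 2003.
The downstream gauge peaks: 02:10 Jul 2, 2003 + 8h15m = 10:25 Jul 2, 2003.
Comparing: the crest passes the city at 04:30 Jul 3, 2003 vs the downstream gauge peaks at 10:25 Jul 2, 2003. Earlier: the downstream gauge peaks.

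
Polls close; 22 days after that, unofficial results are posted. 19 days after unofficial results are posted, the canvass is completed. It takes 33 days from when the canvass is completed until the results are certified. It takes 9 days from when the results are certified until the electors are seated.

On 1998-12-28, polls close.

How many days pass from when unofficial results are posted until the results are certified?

Causal path: unofficial results are posted → the canvass is completed → the results are certified.
Total delay along the path: 19 + 33 = 52 days.

52 days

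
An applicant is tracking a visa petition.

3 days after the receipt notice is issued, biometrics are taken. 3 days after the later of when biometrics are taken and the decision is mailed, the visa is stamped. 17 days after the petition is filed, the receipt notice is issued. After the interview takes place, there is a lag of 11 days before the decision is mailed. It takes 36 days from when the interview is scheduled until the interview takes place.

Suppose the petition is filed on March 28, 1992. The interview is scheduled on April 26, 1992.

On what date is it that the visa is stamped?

The petition is filed: Mar 28, 1992.
The receipt notice is issued: Mar 28, 1992 + 17 days = Apr 14, 1992.
Biometrics are taken: Apr 14, 1992 + 3 days = Apr 17, 1992.
The interview is scheduled: Apr 26, 1992.
The interview takes place: Apr 26, 1992 + 36 days = Jun 1, 1992.
The decision is mailed: Jun 1, 1992 + 11 days = Jun 12, 1992.
Both prerequisites met — biometrics are taken (Apr 17, 1992), the decision is mailed (Jun 12, 1992); the later is Jun 12, 1992.
The visa is stamped: Jun 12, 1992 + 3 days = Jun 15, 1992.

June 15, 1992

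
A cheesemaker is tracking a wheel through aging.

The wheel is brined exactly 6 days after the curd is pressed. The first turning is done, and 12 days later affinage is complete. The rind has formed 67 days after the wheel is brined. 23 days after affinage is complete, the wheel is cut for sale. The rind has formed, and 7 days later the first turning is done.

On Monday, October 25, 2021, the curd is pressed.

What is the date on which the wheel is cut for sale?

Thursday, February 17, 2022

The curd is pressed: Oct 25, 2021.
The wheel is brined: Oct 25, 2021 + 6 days = Oct 31, 2021.
The rind has formed: Oct 31, 2021 + 67 days = Jan 6, 2022.
The first turning is done: Jan 6, 2022 + 7 days = Jan 13, 2022.
Affinage is complete: Jan 13, 2022 + 12 days = Jan 25, 2022.
The wheel is cut for sale: Jan 25, 2022 + 23 days = Feb 17, 2022.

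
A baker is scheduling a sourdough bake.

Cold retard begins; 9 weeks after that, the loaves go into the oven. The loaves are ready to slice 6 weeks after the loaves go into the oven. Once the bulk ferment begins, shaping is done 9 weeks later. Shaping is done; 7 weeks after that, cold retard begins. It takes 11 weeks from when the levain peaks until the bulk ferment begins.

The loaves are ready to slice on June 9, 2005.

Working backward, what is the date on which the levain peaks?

The loaves are ready to slice: Jun 9, 2005.
The loaves go into the oven: Jun 9, 2005 − 6 weeks = Apr 28, 2005.
Cold retard begins: Apr 28, 2005 − 9 weeks = Feb 24, 2005.
Shaping is done: Feb 24, 2005 − 7 weeks = Jan 6, 2005.
The bulk ferment begins: Jan 6, 2005 − 9 weeks = Nov 4, 2004.
The levain peaks: Nov 4, 2004 − 11 weeks = Aug 19, 2004.

August 19, 2004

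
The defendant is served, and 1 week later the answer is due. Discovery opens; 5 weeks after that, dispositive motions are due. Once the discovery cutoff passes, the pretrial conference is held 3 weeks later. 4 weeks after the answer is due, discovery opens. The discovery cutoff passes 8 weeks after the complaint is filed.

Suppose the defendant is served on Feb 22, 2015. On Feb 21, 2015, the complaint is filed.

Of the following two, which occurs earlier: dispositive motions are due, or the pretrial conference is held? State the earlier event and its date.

The defendant is served: Feb 22, 2015.
The answer is due: Feb 22, 2015 + 1 week = Mar 1, 2015.
Discovery opens: Mar 1, 2015 + 4 weeks = Mar 29, 2015.
Dispositive motions are due: Mar 29, 2015 + 5 weeks = May 3, 2015.
The complaint is filed: Feb 21, 2015.
The discovery cutoff passes: Feb 21, 2015 + 8 weeks = Apr 18, 2015.
The pretrial conference is held: Apr 18, 2015 + 3 weeks = May 9, 2015.
Comparing: dispositive motions are due on May 3, 2015 vs the pretrial conference is held on May 9, 2015. Earlier: dispositive motions are due.

Dispositive motions are due — May 3, 2015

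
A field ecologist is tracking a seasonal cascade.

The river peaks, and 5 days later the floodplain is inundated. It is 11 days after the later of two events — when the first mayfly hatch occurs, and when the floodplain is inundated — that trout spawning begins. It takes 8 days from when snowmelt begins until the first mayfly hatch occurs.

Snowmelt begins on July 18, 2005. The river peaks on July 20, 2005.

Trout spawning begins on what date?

Snowmelt begins: Jul 18, 2005.
The first mayfly hatch occurs: Jul 18, 2005 + 8 days = Jul 26, 2005.
The river peaks: Jul 20, 2005.
The floodplain is inundated: Jul 20, 2005 + 5 days = Jul 25, 2005.
Both prerequisites met — the first mayfly hatch occurs (Jul 26, 2005), the floodplain is inundated (Jul 25, 2005); the later is Jul 26, 2005.
Trout spawning begins: Jul 26, 2005 + 11 days = Aug 6, 2005.

August 6, 2005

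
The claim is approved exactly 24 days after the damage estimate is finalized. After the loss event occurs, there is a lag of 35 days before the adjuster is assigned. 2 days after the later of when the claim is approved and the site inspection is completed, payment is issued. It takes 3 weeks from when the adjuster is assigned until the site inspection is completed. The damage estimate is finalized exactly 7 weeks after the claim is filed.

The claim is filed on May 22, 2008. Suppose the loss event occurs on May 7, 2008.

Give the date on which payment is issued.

August 5, 2008

The claim is filed: May 22, 2008.
The damage estimate is finalized: May 22, 2008 + 7 weeks = Jul 10, 2008.
The claim is approved: Jul 10, 2008 + 24 days = Aug 3, 2008.
The loss event occurs: May 7, 2008.
The adjuster is assigned: May 7, 2008 + 35 days = Jun 11, 2008.
The site inspection is completed: Jun 11, 2008 + 3 weeks = Jul 2, 2008.
Both prerequisites met — the claim is approved (Aug 3, 2008), the site inspection is completed (Jul 2, 2008); the later is Aug 3, 2008.
Payment is issued: Aug 3, 2008 + 2 days = Aug 5, 2008.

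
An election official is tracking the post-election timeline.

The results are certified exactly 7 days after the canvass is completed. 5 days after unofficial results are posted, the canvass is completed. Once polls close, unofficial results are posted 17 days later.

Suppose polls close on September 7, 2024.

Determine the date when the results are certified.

October 6, 2024

Polls close: Sep 7, 2024.
Unofficial results are posted: Sep 7, 2024 + 17 days = Sep 24, 2024.
The canvass is completed: Sep 24, 2024 + 5 days = Sep 29, 2024.
The results are certified: Sep 29, 2024 + 7 days = Oct 6, 2024.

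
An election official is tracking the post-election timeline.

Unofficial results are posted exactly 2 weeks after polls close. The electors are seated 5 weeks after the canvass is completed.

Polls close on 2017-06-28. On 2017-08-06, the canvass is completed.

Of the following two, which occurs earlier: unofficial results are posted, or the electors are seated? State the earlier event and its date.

Polls close: Jun 28, 2017.
Unofficial results are posted: Jun 28, 2017 + 2 weeks = Jul 12, 2017.
The canvass is completed: Aug 6, 2017.
The electors are seated: Aug 6, 2017 + 5 weeks = Sep 10, 2017.
Comparing: unofficial results are posted on Jul 12, 2017 vs the electors are seated on Sep 10, 2017. Earlier: unofficial results are posted.

Unofficial results are posted — 2017-07-12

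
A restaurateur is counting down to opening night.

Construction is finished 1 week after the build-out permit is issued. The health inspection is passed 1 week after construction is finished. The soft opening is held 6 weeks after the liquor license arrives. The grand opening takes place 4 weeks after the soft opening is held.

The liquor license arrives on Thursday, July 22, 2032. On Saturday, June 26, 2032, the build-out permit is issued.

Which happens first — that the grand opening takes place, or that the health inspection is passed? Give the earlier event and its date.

The liquor license arrives: Jul 22, 2032.
The soft opening is held: Jul 22, 2032 + 6 weeks = Sep 2, 2032.
The grand opening takes place: Sep 2, 2032 + 4 weeks = Sep 30, 2032.
The build-out permit is issued: Jun 26, 2032.
Construction is finished: Jun 26, 2032 + 1 week = Jul 3, 2032.
The health inspection is passed: Jul 3, 2032 + 1 week = Jul 10, 2032.
Comparing: the grand opening takes place on Sep 30, 2032 vs the health inspection is passed on Jul 10, 2032. Earlier: the health inspection is passed.

The health inspection is passed — Saturday, July 10, 2032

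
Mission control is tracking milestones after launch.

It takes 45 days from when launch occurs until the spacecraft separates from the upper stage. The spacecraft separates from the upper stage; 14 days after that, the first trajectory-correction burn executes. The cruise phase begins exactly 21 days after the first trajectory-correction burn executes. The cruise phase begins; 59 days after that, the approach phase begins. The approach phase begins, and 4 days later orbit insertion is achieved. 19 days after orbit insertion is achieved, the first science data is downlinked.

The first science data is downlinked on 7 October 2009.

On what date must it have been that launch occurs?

28 April 2009

The first science data is downlinked: Oct 7, 2009.
Orbit insertion is achieved: Oct 7, 2009 − 19 days = Sep 18, 2009.
The approach phase begins: Sep 18, 2009 − 4 days = Sep 14, 2009.
The cruise phase begins: Sep 14, 2009 − 59 days = Jul 17, 2009.
The first trajectory-correction burn executes: Jul 17, 2009 − 21 days = Jun 26, 2009.
The spacecraft separates from the upper stage: Jun 26, 2009 − 14 days = Jun 12, 2009.
Launch occurs: Jun 12, 2009 − 45 days = Apr 28, 2009.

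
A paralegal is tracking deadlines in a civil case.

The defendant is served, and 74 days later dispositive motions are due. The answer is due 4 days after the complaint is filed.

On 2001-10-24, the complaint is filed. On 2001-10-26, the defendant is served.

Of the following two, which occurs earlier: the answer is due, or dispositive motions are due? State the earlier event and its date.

The answer is due — 2001-10-28

The complaint is filed: Oct 24, 2001.
The answer is due: Oct 24, 2001 + 4 days = Oct 28, 2001.
The defendant is served: Oct 26, 2001.
Dispositive motions are due: Oct 26, 2001 + 74 days = Jan 8, 2002.
Comparing: the answer is due on Oct 28, 2001 vs dispositive motions are due on Jan 8, 2002. Earlier: the answer is due.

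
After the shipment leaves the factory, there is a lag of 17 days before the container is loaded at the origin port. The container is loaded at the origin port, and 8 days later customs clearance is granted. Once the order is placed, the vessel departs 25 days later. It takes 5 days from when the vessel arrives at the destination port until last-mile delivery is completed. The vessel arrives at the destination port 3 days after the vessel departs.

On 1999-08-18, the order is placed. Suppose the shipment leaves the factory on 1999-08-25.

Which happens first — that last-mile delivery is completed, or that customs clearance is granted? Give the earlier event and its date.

Customs clearance is granted — 1999-09-19

The order is placed: Aug 18, 1999.
The vessel departs: Aug 18, 1999 + 25 days = Sep 12, 1999.
The vessel arrives at the destination port: Sep 12, 1999 + 3 days = Sep 15, 1999.
Last-mile delivery is completed: Sep 15, 1999 + 5 days = Sep 20, 1999.
The shipment leaves the factory: Aug 25, 1999.
The container is loaded at the origin port: Aug 25, 1999 + 17 days = Sep 11, 1999.
Customs clearance is granted: Sep 11, 1999 + 8 days = Sep 19, 1999.
Comparing: last-mile delivery is completed on Sep 20, 1999 vs customs clearance is granted on Sep 19, 1999. Earlier: customs clearance is granted.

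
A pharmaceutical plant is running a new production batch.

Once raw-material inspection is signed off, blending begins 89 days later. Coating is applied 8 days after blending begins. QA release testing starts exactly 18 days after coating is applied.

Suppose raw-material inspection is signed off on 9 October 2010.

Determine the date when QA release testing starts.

1 February 2011

Raw-material inspection is signed off: Oct 9, 2010.
Blending begins: Oct 9, 2010 + 89 days = Jan 6, 2011.
Coating is applied: Jan 6, 2011 + 8 days = Jan 14, 2011.
QA release testing starts: Jan 14, 2011 + 18 days = Feb 1, 2011.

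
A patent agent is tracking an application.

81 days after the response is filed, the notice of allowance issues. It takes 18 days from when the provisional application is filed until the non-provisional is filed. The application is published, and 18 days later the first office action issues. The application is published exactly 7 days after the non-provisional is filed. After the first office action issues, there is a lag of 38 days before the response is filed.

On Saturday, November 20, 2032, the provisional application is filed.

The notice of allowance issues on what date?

Sunday, May 1, 2033

The provisional application is filed: Nov 20, 2032.
The non-provisional is filed: Nov 20, 2032 + 18 days = Dec 8, 2032.
The application is published: Dec 8, 2032 + 7 days = Dec 15, 2032.
The first office action issues: Dec 15, 2032 + 18 days = Jan 2, 2033.
The response is filed: Jan 2, 2033 + 38 days = Feb 9, 2033.
The notice of allowance issues: Feb 9, 2033 + 81 days = May 1, 2033.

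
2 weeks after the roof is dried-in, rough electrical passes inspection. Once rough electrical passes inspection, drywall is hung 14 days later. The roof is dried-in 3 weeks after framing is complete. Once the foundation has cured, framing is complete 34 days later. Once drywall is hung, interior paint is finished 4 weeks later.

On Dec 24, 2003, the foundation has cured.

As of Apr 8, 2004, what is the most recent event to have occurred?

The foundation has cured: Dec 24, 2003.
Framing is complete: Dec 24, 2003 + 34 days = Jan 27, 2004.
The roof is dried-in: Jan 27, 2004 + 3 weeks = Feb 17, 2004.
Rough electrical passes inspection: Feb 17, 2004 + 2 weeks = Mar 2, 2004.
Drywall is hung: Mar 2, 2004 + 14 days = Mar 16, 2004.
Interior paint is finished: Mar 16, 2004 + 4 weeks = Apr 13, 2004.
Apr 8, 2004 falls between when drywall is hung (Mar 16, 2004) and when interior paint is finished (Apr 13, 2004).

Drywall is hung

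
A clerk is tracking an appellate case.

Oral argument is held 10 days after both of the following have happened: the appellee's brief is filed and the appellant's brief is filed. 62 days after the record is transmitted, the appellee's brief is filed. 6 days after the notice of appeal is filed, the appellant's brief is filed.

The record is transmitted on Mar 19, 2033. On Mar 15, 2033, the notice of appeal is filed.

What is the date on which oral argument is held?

The record is transmitted: Mar 19, 2033.
The appellee's brief is filed: Mar 19, 2033 + 62 days = May 20, 2033.
The notice of appeal is filed: Mar 15, 2033.
The appellant's brief is filed: Mar 15, 2033 + 6 days = Mar 21, 2033.
Both prerequisites met — the appellee's brief is filed (May 20, 2033), the appellant's brief is filed (Mar 21, 2033); the later is May 20, 2033.
Oral argument is held: May 20, 2033 + 10 days = May 30, 2033.

May 30, 2033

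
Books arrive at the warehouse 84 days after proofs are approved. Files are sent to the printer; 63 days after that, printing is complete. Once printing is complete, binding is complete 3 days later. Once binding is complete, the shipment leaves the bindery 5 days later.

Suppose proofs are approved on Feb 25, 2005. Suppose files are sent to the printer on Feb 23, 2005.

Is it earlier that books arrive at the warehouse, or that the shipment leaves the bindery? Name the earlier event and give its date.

Proofs are approved: Feb 25, 2005.
Books arrive at the warehouse: Feb 25, 2005 + 84 days = May 20, 2005.
Files are sent to the printer: Feb 23, 2005.
Printing is complete: Feb 23, 2005 + 63 days = Apr 27, 2005.
Binding is complete: Apr 27, 2005 + 3 days = Apr 30, 2005.
The shipment leaves the bindery: Apr 30, 2005 + 5 days = May 5, 2005.
Comparing: books arrive at the warehouse on May 20, 2005 vs the shipment leaves the bindery on May 5, 2005. Earlier: the shipment leaves the bindery.

The shipment leaves the bindery — May 5, 2005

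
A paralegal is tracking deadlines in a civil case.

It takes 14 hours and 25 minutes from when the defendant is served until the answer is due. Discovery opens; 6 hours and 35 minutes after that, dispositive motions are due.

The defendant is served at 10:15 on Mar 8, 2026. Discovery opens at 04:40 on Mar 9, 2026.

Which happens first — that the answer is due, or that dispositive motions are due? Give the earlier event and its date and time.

The answer is due — 00:40 on Mar 9, 2026

The defendant is served: 10:15 Mar 8, 2026.
The answer is due: 10:15 Mar 8, 2026 + 14h25m = 00:40 Mar 9, 2026.
Discovery opens: 04:40 Mar 9, 2026.
Dispositive motions are due: 04:40 Mar 9, 2026 + 6h35m = 11:15 Mar 9, 2026.
Comparing: the answer is due at 00:40 Mar 9, 2026 vs dispositive motions are due at 11:15 Mar 9, 2026. Earlier: the answer is due.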